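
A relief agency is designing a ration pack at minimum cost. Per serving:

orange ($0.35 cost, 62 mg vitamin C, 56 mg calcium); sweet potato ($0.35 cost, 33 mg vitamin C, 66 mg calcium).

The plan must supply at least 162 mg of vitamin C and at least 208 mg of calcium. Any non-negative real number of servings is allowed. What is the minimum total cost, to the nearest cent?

This is a tiny linear program; its minimum lies at a vertex of the feasible set. List the vertices and price them.
orange only: max(162/62, 208/56) = 3.714 servings → $1.30.
sweet potato only: max(162/33, 208/66) = 4.909 servings → $1.72.
orange + sweet potato with both tight: 1.706 servings and 1.704 servings → $1.19.
Cheapest feasible corner: $1.19.

$1.19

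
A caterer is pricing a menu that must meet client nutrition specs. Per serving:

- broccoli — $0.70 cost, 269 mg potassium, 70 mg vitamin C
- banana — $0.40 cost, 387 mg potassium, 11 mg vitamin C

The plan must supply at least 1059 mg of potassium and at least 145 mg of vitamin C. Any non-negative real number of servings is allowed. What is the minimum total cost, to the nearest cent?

$1.87

A basic optimal solution has at most two foods positive. Try each food alone and each pair with both targets met exactly.
broccoli only: max(1059/269, 145/70) = 3.937 servings → $2.76.
banana only: max(1059/387, 145/11) = 13.18 servings → $5.27.
broccoli + banana with both tight: 1.843 servings and 1.456 servings → $1.87.
So the least-cost plan costs $1.87.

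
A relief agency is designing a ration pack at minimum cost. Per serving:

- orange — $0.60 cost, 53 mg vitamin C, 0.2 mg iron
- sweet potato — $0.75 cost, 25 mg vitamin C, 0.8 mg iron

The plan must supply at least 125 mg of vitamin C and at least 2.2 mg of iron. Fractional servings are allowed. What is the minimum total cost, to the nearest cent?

At the optimum either one food covers both requirements or two foods hit both targets exactly; no other combination can be cheaper.
orange only: max(125/53, 2.2/0.2) = 11 servings → $6.60.
sweet potato only: max(125/25, 2.2/0.8) = 5 servings → $3.75.
orange + sweet potato with both tight: 1.203 servings and 2.449 servings → $2.56.
Cheapest feasible corner: $2.56.

$2.56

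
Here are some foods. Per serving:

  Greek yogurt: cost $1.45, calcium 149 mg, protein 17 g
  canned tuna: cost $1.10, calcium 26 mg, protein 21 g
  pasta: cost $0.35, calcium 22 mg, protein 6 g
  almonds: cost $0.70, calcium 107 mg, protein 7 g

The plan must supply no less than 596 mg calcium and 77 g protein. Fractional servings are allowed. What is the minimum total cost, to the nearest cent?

With two linear requirements the optimum uses one or two foods; enumerate the corners.
Greek yogurt only: max(596/149, 77/17) = 4.529 servings → $6.57.
canned tuna only: max(596/26, 77/21) = 22.92 servings → $25.22.
pasta only: max(596/22, 77/6) = 27.09 servings → $9.48.
almonds only: max(596/107, 77/7) = 11 servings → $7.70.
Greek yogurt + canned tuna with both tight: 3.913 servings and 0.4991 servings → $6.22.
Greek yogurt + pasta with both tight: 3.619 servings and 2.579 servings → $6.15.
Greek yogurt + almonds: the both-tight solution has a negative serving — not a feasible corner.
canned tuna + pasta: intersection lies outside the first quadrant.
canned tuna + almonds with both tight: 1.969 servings and 5.092 servings → $5.73.
pasta + almonds with both tight: 8.334 servings and 3.857 servings → $5.62.
Cheapest feasible corner: $5.62.

$5.62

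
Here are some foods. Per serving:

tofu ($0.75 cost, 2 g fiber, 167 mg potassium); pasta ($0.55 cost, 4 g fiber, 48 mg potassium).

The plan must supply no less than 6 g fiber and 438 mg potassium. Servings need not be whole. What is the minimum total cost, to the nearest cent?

$2.04

This is a tiny linear program; its minimum lies at a vertex of the feasible set. List the vertices and price them.
tofu only: max(6/2, 438/167) = 3 servings → $2.25.
pasta only: max(6/4, 438/48) = 9.125 servings → $5.02.
tofu + pasta with both tight: 2.559 servings and 0.2203 servings → $2.04.
So the least-cost plan costs $2.04.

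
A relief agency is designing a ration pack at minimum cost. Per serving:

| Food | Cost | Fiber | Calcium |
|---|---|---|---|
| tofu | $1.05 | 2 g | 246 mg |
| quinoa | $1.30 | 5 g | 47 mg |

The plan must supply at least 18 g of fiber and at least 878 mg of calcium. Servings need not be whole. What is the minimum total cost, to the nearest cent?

The cheapest plan sits at a corner of the feasible region — with two constraints it uses at most two foods.
tofu only: max(18/2, 878/246) = 9 servings → $9.45.
quinoa only: max(18/5, 878/47) = 18.68 servings → $24.29.
tofu + quinoa with both tight: 3.12 servings and 2.352 servings → $6.33.
So the least-cost plan costs $6.33.

$6.33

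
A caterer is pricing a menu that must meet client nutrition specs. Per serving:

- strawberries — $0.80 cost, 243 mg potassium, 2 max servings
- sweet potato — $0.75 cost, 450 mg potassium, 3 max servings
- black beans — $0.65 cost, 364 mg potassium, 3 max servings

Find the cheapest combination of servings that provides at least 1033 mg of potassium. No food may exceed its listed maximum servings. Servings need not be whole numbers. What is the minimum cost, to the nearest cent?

Cost per mg of potassium: sweet potato $0.0017, black beans $0.0018, strawberries $0.0033.
Take 2.296 servings of sweet potato: +1033.0 mg potassium for $1.72 (total $1.72, still need 0.0 mg).
Filling from the cheapest source first is optimal under one linear minimum: $1.72.

$1.72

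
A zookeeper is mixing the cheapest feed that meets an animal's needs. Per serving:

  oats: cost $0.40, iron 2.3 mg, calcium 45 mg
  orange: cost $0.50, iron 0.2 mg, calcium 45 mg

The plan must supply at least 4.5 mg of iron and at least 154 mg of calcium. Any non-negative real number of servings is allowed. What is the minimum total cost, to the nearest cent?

$1.37

At the optimum either one food covers both requirements or two foods hit both targets exactly; no other combination can be cheaper.
oats only: max(4.5/2.3, 154/45) = 3.422 servings → $1.37.
orange only: max(4.5/0.2, 154/45) = 22.5 servings → $11.25.
oats + orange with both tight: 1.817 servings and 1.605 servings → $1.53.
So the least-cost plan costs $1.37.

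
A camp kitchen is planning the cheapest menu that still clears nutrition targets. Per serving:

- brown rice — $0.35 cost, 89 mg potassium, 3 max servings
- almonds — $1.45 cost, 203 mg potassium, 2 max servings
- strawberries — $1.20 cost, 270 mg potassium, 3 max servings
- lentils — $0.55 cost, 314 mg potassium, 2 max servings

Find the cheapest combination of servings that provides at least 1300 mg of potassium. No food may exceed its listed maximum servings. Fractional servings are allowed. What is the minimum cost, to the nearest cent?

$3.95

Cost per mg of potassium: lentils $0.0018, brown rice $0.0039, strawberries $0.0044, almonds $0.0071.
Take 2 servings of lentils: +628.0 mg potassium for $1.10 (total $1.10, still need 672.0 mg).
Take 3 servings of brown rice: +267.0 mg potassium for $1.05 (total $2.15, still need 405.0 mg).
Take 1.5 servings of strawberries: +405.0 mg potassium for $1.80 (total $3.95, still need 0.0 mg).
Greedy by cheapest-per-mg is optimal for a single linear constraint, so the minimum cost is $3.95.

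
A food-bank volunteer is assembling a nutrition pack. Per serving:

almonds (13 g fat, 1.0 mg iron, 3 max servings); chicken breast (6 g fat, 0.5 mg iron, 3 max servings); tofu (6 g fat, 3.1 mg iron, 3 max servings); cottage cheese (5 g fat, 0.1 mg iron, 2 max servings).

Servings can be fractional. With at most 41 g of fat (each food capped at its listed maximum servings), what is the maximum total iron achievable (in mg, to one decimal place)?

11.2 mg

Iron per g fat: tofu 0.5167, chicken breast 0.08333, almonds 0.07692, cottage cheese 0.02.
Take 3 servings of tofu: uses 18 g fat, +9.3 mg iron (running total 9.3 mg).
Take 3 servings of chicken breast: uses 18 g fat, +1.5 mg iron (running total 10.8 mg).
Take 0.3846 servings of almonds: uses 5 g fat, +0.4 mg iron (running total 11.2 mg).
Greedy by best ratio exhausts the fat allowance optimally: 11.2 mg.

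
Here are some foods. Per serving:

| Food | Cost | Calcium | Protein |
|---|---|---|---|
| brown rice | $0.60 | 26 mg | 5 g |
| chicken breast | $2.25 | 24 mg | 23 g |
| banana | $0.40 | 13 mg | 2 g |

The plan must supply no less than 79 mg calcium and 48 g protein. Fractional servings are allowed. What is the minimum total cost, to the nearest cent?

A basic optimal solution has at most two foods positive. Try each food alone and each pair with both targets met exactly.
brown rice only: max(79/26, 48/5) = 9.6 servings → $5.76.
chicken breast only: max(79/24, 48/23) = 3.292 servings → $7.41.
banana only: max(79/13, 48/2) = 24 servings → $9.60.
brown rice + chicken breast with both tight: 1.391 servings and 1.785 servings → $4.85.
brown rice + banana: intersection lies outside the first quadrant.
chicken breast + banana with both tight: 1.857 servings and 2.649 servings → $5.24.
Cheapest feasible corner: $4.85.

$4.85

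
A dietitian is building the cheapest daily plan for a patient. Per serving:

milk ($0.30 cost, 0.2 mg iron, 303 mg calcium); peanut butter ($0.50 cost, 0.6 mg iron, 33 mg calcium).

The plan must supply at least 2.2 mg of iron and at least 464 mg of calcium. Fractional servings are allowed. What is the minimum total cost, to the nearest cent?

milk only: max(2.2/0.2, 464/303) = 11 servings → $3.30.
peanut butter only: max(2.2/0.6, 464/33) = 14.06 servings → $7.03.
milk + peanut butter with both tight: 1.175 servings and 3.275 servings → $1.99.
So the least-cost plan costs $1.99.

$1.99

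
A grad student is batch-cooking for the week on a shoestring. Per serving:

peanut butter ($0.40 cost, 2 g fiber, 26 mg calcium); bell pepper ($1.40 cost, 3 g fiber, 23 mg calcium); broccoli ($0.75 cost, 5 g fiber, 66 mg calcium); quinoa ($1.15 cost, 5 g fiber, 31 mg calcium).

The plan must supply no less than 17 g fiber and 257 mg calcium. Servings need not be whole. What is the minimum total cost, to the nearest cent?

With two linear requirements the optimum uses one or two foods; enumerate the corners.
peanut butter only: max(17/2, 257/26) = 9.885 servings → $3.95.
bell pepper only: max(17/3, 257/23) = 11.17 servings → $15.64.
broccoli only: max(17/5, 257/66) = 3.894 servings → $2.92.
quinoa only: max(17/5, 257/31) = 8.29 servings → $9.53.
peanut butter + bell pepper: the both-tight solution has a negative serving — not a feasible corner.
peanut butter + broccoli: the both-tight solution has a negative serving — not a feasible corner.
peanut butter + quinoa: intersection lies outside the first quadrant.
bell pepper + broccoli: intersection lies outside the first quadrant.
bell pepper + quinoa: the both-tight solution has a negative serving — not a feasible corner.
broccoli + quinoa with both targets exact would need a negative amount; discard.
The minimum over all feasible corners is $2.92.

$2.92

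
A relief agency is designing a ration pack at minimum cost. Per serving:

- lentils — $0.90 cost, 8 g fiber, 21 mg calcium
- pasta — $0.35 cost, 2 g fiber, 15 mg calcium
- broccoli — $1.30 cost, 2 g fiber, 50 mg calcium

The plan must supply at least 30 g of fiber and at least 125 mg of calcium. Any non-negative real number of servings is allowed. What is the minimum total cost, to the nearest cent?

$3.97

Compare the cost at each extreme point of the feasible region.
lentils only: max(30/8, 125/21) = 5.952 servings → $5.36.
pasta only: max(30/2, 125/15) = 15 servings → $5.25.
broccoli only: max(30/2, 125/50) = 15 servings → $19.50.
lentils + pasta with both tight: 2.564 servings and 4.744 servings → $3.97.
lentils + broccoli with both tight: 3.492 servings and 1.034 servings → $4.49.
pasta + broccoli with both targets exact would need a negative amount; discard.
The minimum over all feasible corners is $3.97.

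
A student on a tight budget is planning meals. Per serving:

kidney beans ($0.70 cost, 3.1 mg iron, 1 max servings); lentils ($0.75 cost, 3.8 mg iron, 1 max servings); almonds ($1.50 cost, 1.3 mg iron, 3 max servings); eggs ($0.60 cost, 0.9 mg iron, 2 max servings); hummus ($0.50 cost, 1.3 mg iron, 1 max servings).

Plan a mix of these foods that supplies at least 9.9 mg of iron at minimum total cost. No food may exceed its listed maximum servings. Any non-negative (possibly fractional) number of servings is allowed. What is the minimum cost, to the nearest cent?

Cost per mg of iron: lentils $0.1974, kidney beans $0.2258, hummus $0.3846, eggs $0.6667, almonds $1.1538.
Take 1 serving of lentils: +3.8 mg iron for $0.75 (total $0.75, still need 6.1 mg).
Take 1 serving of kidney beans: +3.1 mg iron for $0.70 (total $1.45, still need 3.0 mg).
Take 1 serving of hummus: +1.3 mg iron for $0.50 (total $1.95, still need 1.7 mg).
Take 1.889 servings of eggs: +1.7 mg iron for $1.13 (total $3.08, still need 0.0 mg).
Filling from the cheapest source first is optimal under one linear minimum: $3.08.

$3.08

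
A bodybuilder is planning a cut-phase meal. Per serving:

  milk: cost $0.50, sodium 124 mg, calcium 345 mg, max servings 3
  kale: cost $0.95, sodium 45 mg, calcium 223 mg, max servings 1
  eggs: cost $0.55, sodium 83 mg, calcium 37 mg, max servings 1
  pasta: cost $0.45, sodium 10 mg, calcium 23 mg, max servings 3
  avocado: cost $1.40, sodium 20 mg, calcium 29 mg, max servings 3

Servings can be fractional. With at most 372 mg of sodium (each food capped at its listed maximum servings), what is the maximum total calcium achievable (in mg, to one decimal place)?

Calcium per mg sodium: kale 4.956, milk 2.782, pasta 2.3, avocado 1.45, eggs 0.4458.
Take 1 serving of kale: uses 45 mg sodium, +223.0 mg calcium (running total 223.0 mg).
Take 2.637 servings of milk: uses 327 mg sodium, +909.8 mg calcium (running total 1132.8 mg).
Greedy by best ratio exhausts the sodium allowance optimally: 1132.8 mg.

1132.8 mg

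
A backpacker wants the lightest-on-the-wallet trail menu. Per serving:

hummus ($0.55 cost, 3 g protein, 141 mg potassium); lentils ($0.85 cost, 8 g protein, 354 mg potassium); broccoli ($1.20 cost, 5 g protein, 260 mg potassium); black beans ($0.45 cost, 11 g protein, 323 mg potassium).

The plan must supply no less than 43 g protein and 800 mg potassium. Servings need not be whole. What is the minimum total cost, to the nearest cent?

$1.76

hummus only: max(43/3, 800/141) = 14.33 servings → $7.88.
lentils only: max(43/8, 800/354) = 5.375 servings → $4.57.
broccoli only: max(43/5, 800/260) = 8.6 servings → $10.32.
black beans only: max(43/11, 800/323) = 3.909 servings → $1.76.
hummus + lentils with both targets exact would need a negative amount; discard.
hummus + broccoli with both targets exact would need a negative amount; discard.
hummus + black beans: the both-tight solution has a negative serving — not a feasible corner.
lentils + broccoli with both targets exact would need a negative amount; discard.
lentils + black beans with both targets exact would need a negative amount; discard.
broccoli + black beans: intersection lies outside the first quadrant.
Cheapest feasible corner: $1.76.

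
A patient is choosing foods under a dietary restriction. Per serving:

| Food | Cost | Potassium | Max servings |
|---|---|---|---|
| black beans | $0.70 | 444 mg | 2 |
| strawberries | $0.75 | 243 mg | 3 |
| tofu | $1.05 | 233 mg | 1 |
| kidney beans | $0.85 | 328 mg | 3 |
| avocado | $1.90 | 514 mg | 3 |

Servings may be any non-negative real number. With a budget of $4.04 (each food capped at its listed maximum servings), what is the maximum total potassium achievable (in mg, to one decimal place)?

1901.2 mg

Potassium per dollar: black beans 634.3, kidney beans 385.9, strawberries 324, avocado 270.5, tofu 221.9.
Take 2 servings of black beans: spends $1.40, +888.0 mg potassium (running total 888.0 mg).
Take 3 servings of kidney beans: spends $2.55, +984.0 mg potassium (running total 1872.0 mg).
Take 0.12 servings of strawberries: spends $0.09, +29.2 mg potassium (running total 1901.2 mg).
Filling greedily by potassium-per-dollar is optimal for one linear limit, giving 1901.2 mg.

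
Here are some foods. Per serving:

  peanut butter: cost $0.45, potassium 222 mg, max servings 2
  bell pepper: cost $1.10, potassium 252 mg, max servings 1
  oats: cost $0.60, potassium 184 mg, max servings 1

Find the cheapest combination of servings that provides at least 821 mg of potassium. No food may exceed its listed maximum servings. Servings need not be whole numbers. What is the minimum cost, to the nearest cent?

$2.34

Cost per mg of potassium: peanut butter $0.0020, oats $0.0033, bell pepper $0.0044.
Take 2 servings of peanut butter: +444.0 mg potassium for $0.90 (total $0.90, still need 377.0 mg).
Take 1 serving of oats: +184.0 mg potassium for $0.60 (total $1.50, still need 193.0 mg).
Take 0.7659 servings of bell pepper: +193.0 mg potassium for $0.84 (total $2.34, still need 0.0 mg).
Filling from the cheapest source first is optimal under one linear minimum: $2.34.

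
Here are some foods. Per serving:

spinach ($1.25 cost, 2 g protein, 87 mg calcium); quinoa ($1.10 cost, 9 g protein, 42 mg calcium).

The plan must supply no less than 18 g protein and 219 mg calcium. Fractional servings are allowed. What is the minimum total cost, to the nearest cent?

$3.95

Check every corner: each single food scaled to meet both minima, and each pair solved so both constraints bind.
spinach only: max(18/2, 219/87) = 9 servings → $11.25.
quinoa only: max(18/9, 219/42) = 5.214 servings → $5.74.
spinach + quinoa with both tight: 1.738 servings and 1.614 servings → $3.95.
The minimum over all feasible corners is $3.95.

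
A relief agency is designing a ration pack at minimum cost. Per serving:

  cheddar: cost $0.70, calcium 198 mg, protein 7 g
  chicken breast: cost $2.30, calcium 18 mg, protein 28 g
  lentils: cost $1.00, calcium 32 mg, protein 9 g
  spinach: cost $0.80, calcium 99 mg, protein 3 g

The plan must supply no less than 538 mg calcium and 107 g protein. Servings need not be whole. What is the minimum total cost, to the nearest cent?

$9.09

The cheapest plan sits at a corner of the feasible region — with two constraints it uses at most two foods.
cheddar only: max(538/198, 107/7) = 15.29 servings → $10.70.
chicken breast only: max(538/18, 107/28) = 29.89 servings → $68.74.
lentils only: max(538/32, 107/9) = 16.81 servings → $16.81.
spinach only: max(538/99, 107/3) = 35.67 servings → $28.53.
cheddar + chicken breast with both tight: 2.425 servings and 3.215 servings → $9.09.
cheddar + lentils with both tight: 0.9101 servings and 11.18 servings → $11.82.
cheddar + spinach: the both-tight solution has a negative serving — not a feasible corner.
chicken breast + lentils with both targets exact would need a negative amount; discard.
chicken breast + spinach with both tight: 3.304 servings and 4.834 servings → $11.47.
lentils + spinach with both tight: 11.29 servings and 1.784 servings → $12.72.
Cheapest feasible corner: $9.09.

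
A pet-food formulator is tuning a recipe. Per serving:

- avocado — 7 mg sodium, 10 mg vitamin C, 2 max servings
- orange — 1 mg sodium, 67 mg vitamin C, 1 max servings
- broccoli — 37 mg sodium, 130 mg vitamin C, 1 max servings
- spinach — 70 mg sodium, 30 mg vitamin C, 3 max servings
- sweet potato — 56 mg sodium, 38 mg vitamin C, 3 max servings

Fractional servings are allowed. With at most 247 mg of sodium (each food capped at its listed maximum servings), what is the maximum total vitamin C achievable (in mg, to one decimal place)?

342.6 mg

Vitamin C per mg sodium: orange 67, broccoli 3.514, avocado 1.429, sweet potato 0.6786, spinach 0.4286.
Take 1 serving of orange: uses 1 mg sodium, +67.0 mg vitamin C (running total 67.0 mg).
Take 1 serving of broccoli: uses 37 mg sodium, +130.0 mg vitamin C (running total 197.0 mg).
Take 2 servings of avocado: uses 14 mg sodium, +20.0 mg vitamin C (running total 217.0 mg).
Take 3 servings of sweet potato: uses 168 mg sodium, +114.0 mg vitamin C (running total 331.0 mg).
Take 0.3857 servings of spinach: uses 27 mg sodium, +11.6 mg vitamin C (running total 342.6 mg).
Greedy by best ratio exhausts the sodium allowance optimally: 342.6 mg.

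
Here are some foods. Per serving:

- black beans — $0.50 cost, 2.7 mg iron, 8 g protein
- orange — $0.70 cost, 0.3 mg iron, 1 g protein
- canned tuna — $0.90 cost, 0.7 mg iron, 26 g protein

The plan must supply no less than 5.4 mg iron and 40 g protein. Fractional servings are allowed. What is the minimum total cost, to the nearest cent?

$1.77

Two binding constraints pin down two serving amounts, so the optimal mix uses at most two foods. The candidates are each food alone (scaled to the tighter of iron/protein) and each pair with both constraints tight.
black beans only: max(5.4/2.7, 40/8) = 5 servings → $2.50.
orange only: max(5.4/0.3, 40/1) = 40 servings → $28.00.
canned tuna only: max(5.4/0.7, 40/26) = 7.714 servings → $6.94.
black beans + orange: the both-tight solution has a negative serving — not a feasible corner.
black beans + canned tuna with both tight: 1.74 servings and 1.003 servings → $1.77.
orange + canned tuna with both tight: 15.83 servings and 0.9296 servings → $11.92.
The minimum over all feasible corners is $1.77.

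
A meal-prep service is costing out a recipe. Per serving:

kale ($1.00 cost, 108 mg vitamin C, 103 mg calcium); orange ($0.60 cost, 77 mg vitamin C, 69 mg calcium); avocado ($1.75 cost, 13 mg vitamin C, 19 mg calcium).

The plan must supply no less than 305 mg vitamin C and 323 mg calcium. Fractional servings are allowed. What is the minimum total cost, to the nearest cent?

Check every corner: each single food scaled to meet both minima, and each pair solved so both constraints bind.
kale only: max(305/108, 323/103) = 3.136 servings → $3.14.
orange only: max(305/77, 323/69) = 4.681 servings → $2.81.
avocado only: max(305/13, 323/19) = 23.46 servings → $41.06.
kale + orange: the both-tight solution has a negative serving — not a feasible corner.
kale + avocado with both tight: 2.238 servings and 4.865 servings → $10.75.
orange + avocado with both tight: 2.82 servings and 6.76 servings → $13.52.
The minimum over all feasible corners is $2.81.

$2.81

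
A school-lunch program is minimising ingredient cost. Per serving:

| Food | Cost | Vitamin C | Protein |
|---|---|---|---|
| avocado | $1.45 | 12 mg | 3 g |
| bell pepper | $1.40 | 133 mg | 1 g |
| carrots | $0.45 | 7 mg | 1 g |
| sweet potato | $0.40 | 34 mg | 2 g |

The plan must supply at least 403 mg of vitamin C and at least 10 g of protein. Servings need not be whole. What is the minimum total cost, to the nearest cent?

$4.41

avocado only: max(403/12, 10/3) = 33.58 servings → $48.70.
bell pepper only: max(403/133, 10/1) = 10 servings → $14.00.
carrots only: max(403/7, 10/1) = 57.57 servings → $25.91.
sweet potato only: max(403/34, 10/2) = 11.85 servings → $4.74.
avocado + bell pepper with both tight: 2.395 servings and 2.814 servings → $7.41.
avocado + carrots with both targets exact would need a negative amount; discard.
avocado + sweet potato: intersection lies outside the first quadrant.
bell pepper + carrots with both tight: 2.643 servings and 7.357 servings → $7.01.
bell pepper + sweet potato with both tight: 2.009 servings and 3.996 servings → $4.41.
carrots + sweet potato: the both-tight solution has a negative serving — not a feasible corner.
So the least-cost plan costs $4.41.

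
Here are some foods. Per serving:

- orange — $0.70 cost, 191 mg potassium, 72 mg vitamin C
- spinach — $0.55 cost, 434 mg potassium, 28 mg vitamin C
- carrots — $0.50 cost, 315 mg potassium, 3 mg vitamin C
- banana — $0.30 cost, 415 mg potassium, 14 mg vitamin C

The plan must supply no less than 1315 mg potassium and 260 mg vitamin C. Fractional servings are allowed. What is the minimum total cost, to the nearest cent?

$2.80

Minimising a linear cost over {potassium ≥ 1315, vitamin C ≥ 260, servings ≥ 0} — the optimum is at a vertex, using one or two foods.
orange only: max(1315/191, 260/72) = 6.885 servings → $4.82.
spinach only: max(1315/434, 260/28) = 9.286 servings → $5.11.
carrots only: max(1315/315, 260/3) = 86.67 servings → $43.33.
banana only: max(1315/415, 260/14) = 18.57 servings → $5.57.
orange + spinach with both tight: 2.935 servings and 1.738 servings → $3.01.
orange + carrots with both tight: 3.526 servings and 2.036 servings → $3.49.
orange + banana with both tight: 3.289 servings and 1.655 servings → $2.80.
spinach + carrots: intersection lies outside the first quadrant.
spinach + banana: the both-tight solution has a negative serving — not a feasible corner.
carrots + banana: intersection lies outside the first quadrant.
Cheapest feasible corner: $2.80.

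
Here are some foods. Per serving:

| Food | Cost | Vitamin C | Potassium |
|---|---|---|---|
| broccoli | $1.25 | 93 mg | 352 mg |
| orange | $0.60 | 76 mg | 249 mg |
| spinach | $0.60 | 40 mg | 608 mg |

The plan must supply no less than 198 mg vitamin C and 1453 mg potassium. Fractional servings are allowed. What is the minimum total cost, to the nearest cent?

Check every corner: each single food scaled to meet both minima, and each pair solved so both constraints bind.
broccoli only: max(198/93, 1453/352) = 4.128 servings → $5.16.
orange only: max(198/76, 1453/249) = 5.835 servings → $3.50.
spinach only: max(198/40, 1453/608) = 4.95 servings → $2.97.
broccoli + orange: the both-tight solution has a negative serving — not a feasible corner.
broccoli + spinach with both tight: 1.466 servings and 1.541 servings → $2.76.
orange + spinach with both tight: 1.718 servings and 1.686 servings → $2.04.
The minimum over all feasible corners is $2.04.

$2.04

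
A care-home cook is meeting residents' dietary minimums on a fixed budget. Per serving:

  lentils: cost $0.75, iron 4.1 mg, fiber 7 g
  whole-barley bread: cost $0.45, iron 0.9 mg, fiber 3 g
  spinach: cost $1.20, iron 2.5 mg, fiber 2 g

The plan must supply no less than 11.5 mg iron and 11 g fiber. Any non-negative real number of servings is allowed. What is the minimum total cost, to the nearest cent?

$2.10

A basic optimal solution has at most two foods positive. Try each food alone and each pair with both targets met exactly.
lentils only: max(11.5/4.1, 11/7) = 2.805 servings → $2.10.
whole-barley bread only: max(11.5/0.9, 11/3) = 12.78 servings → $5.75.
spinach only: max(11.5/2.5, 11/2) = 5.5 servings → $6.60.
lentils + whole-barley bread: the both-tight solution has a negative serving — not a feasible corner.
lentils + spinach with both tight: 0.4839 servings and 3.806 servings → $4.93.
whole-barley bread + spinach with both tight: 0.7895 servings and 4.316 servings → $5.53.
The minimum over all feasible corners is $2.10.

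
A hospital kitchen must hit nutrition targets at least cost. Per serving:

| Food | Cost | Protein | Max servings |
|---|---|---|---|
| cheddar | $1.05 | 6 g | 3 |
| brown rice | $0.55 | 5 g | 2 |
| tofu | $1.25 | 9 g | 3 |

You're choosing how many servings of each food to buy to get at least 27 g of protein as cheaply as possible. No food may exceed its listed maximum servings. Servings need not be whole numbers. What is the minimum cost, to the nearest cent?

Cost per g of protein: brown rice $0.1100, tofu $0.1389, cheddar $0.1750.
Take 2 servings of brown rice: +10.0 g protein for $1.10 (total $1.10, still need 17.0 g).
Take 1.889 servings of tofu: +17.0 g protein for $2.36 (total $3.46, still need 0.0 g).
Greedy by cheapest-per-g is optimal for a single linear constraint, so the minimum cost is $3.46.

$3.46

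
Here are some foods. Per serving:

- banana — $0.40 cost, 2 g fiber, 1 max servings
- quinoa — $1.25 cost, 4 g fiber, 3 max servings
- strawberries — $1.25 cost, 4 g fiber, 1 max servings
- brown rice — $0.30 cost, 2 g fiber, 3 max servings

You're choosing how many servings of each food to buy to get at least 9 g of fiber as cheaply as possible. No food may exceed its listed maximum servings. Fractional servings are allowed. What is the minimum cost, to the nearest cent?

Cost per g of fiber: brown rice $0.1500, banana $0.2000, quinoa $0.3125, strawberries $0.3125.
Take 3 servings of brown rice: +6.0 g fiber for $0.90 (total $0.90, still need 3.0 g).
Take 1 serving of banana: +2.0 g fiber for $0.40 (total $1.30, still need 1.0 g).
Take 0.25 servings of quinoa: +1.0 g fiber for $0.31 (total $1.61, still need 0.0 g).
Greedy by cheapest-per-g is optimal for a single linear constraint, so the minimum cost is $1.61.

$1.61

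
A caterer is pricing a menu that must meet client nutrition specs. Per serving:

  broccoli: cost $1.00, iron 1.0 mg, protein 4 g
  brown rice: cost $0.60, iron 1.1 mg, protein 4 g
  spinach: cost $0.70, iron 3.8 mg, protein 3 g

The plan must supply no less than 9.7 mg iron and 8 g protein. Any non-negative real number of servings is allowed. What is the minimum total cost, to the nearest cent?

$1.83

Two binding constraints pin down two serving amounts, so the optimal mix uses at most two foods. The candidates are each food alone (scaled to the tighter of iron/protein) and each pair with both constraints tight.
broccoli only: max(9.7/1.0, 8/4) = 9.7 servings → $9.70.
brown rice only: max(9.7/1.1, 8/4) = 8.818 servings → $5.29.
spinach only: max(9.7/3.8, 8/3) = 2.667 servings → $1.87.
broccoli + brown rice with both targets exact would need a negative amount; discard.
broccoli + spinach with both tight: 0.1066 servings and 2.525 servings → $1.87.
brown rice + spinach with both tight: 0.1092 servings and 2.521 servings → $1.83.
The minimum over all feasible corners is $1.83.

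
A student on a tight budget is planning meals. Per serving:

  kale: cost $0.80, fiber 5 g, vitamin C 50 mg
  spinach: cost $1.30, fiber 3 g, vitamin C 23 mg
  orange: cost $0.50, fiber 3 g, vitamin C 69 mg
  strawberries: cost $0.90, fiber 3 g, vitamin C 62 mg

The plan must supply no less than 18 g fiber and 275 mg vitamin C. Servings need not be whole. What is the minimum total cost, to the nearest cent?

Compare the cost at each extreme point of the feasible region.
kale only: max(18/5, 275/50) = 5.5 servings → $4.40.
spinach only: max(18/3, 275/23) = 11.96 servings → $15.54.
orange only: max(18/3, 275/69) = 6 servings → $3.00.
strawberries only: max(18/3, 275/62) = 6 servings → $5.40.
kale + spinach: the both-tight solution has a negative serving — not a feasible corner.
kale + orange with both tight: 2.138 servings and 2.436 servings → $2.93.
kale + strawberries with both tight: 1.819 servings and 2.969 servings → $4.13.
spinach + orange with both tight: 3.022 servings and 2.978 servings → $5.42.
spinach + strawberries with both tight: 2.487 servings and 3.513 servings → $6.39.
orange + strawberries with both targets exact would need a negative amount; discard.
So the least-cost plan costs $2.93.

$2.93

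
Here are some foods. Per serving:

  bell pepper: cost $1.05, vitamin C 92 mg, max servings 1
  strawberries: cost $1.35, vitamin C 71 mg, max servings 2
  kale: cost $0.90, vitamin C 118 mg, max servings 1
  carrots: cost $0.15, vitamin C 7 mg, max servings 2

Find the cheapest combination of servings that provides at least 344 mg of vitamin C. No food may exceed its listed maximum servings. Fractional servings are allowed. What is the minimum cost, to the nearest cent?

Cost per mg of vitamin C: kale $0.0076, bell pepper $0.0114, strawberries $0.0190, carrots $0.0214.
Take 1 serving of kale: +118.0 mg vitamin C for $0.90 (total $0.90, still need 226.0 mg).
Take 1 serving of bell pepper: +92.0 mg vitamin C for $1.05 (total $1.95, still need 134.0 mg).
Take 1.887 servings of strawberries: +134.0 mg vitamin C for $2.55 (total $4.50, still need 0.0 mg).
Greedy by cheapest-per-mg is optimal for a single linear constraint, so the minimum cost is $4.50.

$4.50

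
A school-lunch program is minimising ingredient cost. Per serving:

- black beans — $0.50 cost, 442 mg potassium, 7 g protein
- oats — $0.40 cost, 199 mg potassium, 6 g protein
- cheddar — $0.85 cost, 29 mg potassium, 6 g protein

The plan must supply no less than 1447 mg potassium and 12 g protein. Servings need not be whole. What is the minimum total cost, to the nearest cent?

$1.64

black beans only: max(1447/442, 12/7) = 3.274 servings → $1.64.
oats only: max(1447/199, 12/6) = 7.271 servings → $2.91.
cheddar only: max(1447/29, 12/6) = 49.9 servings → $42.41.
black beans + oats: intersection lies outside the first quadrant.
black beans + cheddar: the both-tight solution has a negative serving — not a feasible corner.
oats + cheddar: the both-tight solution has a negative serving — not a feasible corner.
The minimum over all feasible corners is $1.64.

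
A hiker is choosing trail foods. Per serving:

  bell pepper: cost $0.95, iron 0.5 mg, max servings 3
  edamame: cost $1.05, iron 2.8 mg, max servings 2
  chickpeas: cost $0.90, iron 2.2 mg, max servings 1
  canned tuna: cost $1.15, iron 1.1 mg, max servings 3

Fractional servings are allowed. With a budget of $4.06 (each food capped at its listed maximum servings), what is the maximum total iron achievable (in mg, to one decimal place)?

8.8 mg

Iron per dollar: edamame 2.667, chickpeas 2.444, canned tuna 0.9565, bell pepper 0.5263.
Take 2 servings of edamame: spends $2.10, +5.6 mg iron (running total 5.6 mg).
Take 1 serving of chickpeas: spends $0.90, +2.2 mg iron (running total 7.8 mg).
Take 0.9217 servings of canned tuna: spends $1.06, +1.0 mg iron (running total 8.8 mg).
Greedy by best ratio exhausts the cost allowance optimally: 8.8 mg.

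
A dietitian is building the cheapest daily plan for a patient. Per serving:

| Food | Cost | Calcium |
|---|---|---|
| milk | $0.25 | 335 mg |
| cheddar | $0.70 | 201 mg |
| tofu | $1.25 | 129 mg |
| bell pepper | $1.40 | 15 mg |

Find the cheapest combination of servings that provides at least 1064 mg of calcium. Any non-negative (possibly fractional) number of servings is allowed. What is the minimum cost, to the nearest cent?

$0.79

Cost per mg of calcium: milk $0.0007, cheddar $0.0035, tofu $0.0097, bell pepper $0.0933.
With no serving limits, use only milk: 1064 mg / 335 mg = 3.176 servings × $0.25 = $0.79.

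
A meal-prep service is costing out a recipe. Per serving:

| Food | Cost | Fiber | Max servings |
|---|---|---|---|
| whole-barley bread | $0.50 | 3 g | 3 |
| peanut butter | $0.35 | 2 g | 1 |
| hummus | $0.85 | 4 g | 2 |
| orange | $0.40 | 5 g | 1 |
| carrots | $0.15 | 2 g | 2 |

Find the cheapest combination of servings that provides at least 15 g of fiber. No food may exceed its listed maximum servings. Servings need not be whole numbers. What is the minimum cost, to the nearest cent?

$1.70

Cost per g of fiber: carrots $0.0750, orange $0.0800, whole-barley bread $0.1667, peanut butter $0.1750, hummus $0.2125.
Take 2 servings of carrots: +4.0 g fiber for $0.30 (total $0.30, still need 11.0 g).
Take 1 serving of orange: +5.0 g fiber for $0.40 (total $0.70, still need 6.0 g).
Take 2 servings of whole-barley bread: +6.0 g fiber for $1.00 (total $1.70, still need 0.0 g).
Filling from the cheapest source first is optimal under one linear minimum: $1.70.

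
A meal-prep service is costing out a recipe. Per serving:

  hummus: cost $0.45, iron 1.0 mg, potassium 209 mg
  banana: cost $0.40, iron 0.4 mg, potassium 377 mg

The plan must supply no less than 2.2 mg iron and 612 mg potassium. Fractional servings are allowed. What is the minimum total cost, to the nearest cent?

$1.10

At the optimum either one food covers both requirements or two foods hit both targets exactly; no other combination can be cheaper.
hummus only: max(2.2/1.0, 612/209) = 2.928 servings → $1.32.
banana only: max(2.2/0.4, 612/377) = 5.5 servings → $2.20.
hummus + banana with both tight: 1.993 servings and 0.5187 servings → $1.10.
So the least-cost plan costs $1.10.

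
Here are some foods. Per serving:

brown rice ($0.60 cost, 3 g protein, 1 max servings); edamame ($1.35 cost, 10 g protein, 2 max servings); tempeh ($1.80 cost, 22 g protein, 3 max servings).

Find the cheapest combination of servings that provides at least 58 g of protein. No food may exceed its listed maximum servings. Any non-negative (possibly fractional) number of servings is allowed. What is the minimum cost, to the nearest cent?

$4.75

Cost per g of protein: tempeh $0.0818, edamame $0.1350, brown rice $0.2000.
Take 2.636 servings of tempeh: +58.0 g protein for $4.75 (total $4.75, still need 0.0 g).
Filling from the cheapest source first is optimal under one linear minimum: $4.75.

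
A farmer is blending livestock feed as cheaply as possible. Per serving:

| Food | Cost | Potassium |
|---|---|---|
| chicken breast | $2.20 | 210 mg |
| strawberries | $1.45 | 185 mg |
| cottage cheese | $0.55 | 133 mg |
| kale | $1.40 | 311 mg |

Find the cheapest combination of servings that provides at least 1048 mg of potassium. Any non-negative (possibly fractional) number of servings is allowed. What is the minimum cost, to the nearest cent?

$4.33

Cost per mg of potassium: cottage cheese $0.0041, kale $0.0045, strawberries $0.0078, chicken breast $0.0105.
With no serving limits, use only cottage cheese: 1048 mg / 133 mg = 7.88 servings × $0.55 = $4.33.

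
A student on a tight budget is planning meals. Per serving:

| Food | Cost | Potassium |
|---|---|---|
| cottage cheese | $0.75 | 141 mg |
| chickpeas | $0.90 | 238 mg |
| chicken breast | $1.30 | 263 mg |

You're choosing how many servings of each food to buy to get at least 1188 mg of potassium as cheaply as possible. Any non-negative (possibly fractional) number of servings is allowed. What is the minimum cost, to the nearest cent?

Cost per mg of potassium: chickpeas $0.0038, chicken breast $0.0049, cottage cheese $0.0053.
With no serving limits, use only chickpeas: 1188 mg / 238 mg = 4.992 servings × $0.90 = $4.49.

$4.49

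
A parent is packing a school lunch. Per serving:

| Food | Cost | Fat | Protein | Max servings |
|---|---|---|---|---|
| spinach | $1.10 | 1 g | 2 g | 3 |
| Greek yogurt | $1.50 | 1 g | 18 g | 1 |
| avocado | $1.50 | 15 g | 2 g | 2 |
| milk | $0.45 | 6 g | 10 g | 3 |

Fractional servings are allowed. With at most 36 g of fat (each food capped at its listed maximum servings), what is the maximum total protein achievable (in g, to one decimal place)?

Protein per g fat: Greek yogurt 18, spinach 2, milk 1.667, avocado 0.1333.
Take 1 serving of Greek yogurt: uses 1 g fat, +18.0 g protein (running total 18.0 g).
Take 3 servings of spinach: uses 3 g fat, +6.0 g protein (running total 24.0 g).
Take 3 servings of milk: uses 18 g fat, +30.0 g protein (running total 54.0 g).
Take 0.9333 servings of avocado: uses 14 g fat, +1.9 g protein (running total 55.9 g).
Filling greedily by protein-per-g fat is optimal for one linear limit, giving 55.9 g.

55.9 g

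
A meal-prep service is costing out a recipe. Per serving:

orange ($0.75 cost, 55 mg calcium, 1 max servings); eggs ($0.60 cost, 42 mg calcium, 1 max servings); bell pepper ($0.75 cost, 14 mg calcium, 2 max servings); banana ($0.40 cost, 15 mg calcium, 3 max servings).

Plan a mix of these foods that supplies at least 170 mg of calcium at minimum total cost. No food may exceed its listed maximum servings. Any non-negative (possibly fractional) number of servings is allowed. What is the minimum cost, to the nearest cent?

Cost per mg of calcium: orange $0.0136, eggs $0.0143, banana $0.0267, bell pepper $0.0536.
Take 1 serving of orange: +55.0 mg calcium for $0.75 (total $0.75, still need 115.0 mg).
Take 1 serving of eggs: +42.0 mg calcium for $0.60 (total $1.35, still need 73.0 mg).
Take 3 servings of banana: +45.0 mg calcium for $1.20 (total $2.55, still need 28.0 mg).
Take 2 servings of bell pepper: +28.0 mg calcium for $1.50 (total $4.05, still need 0.0 mg).
Filling from the cheapest source first is optimal under one linear minimum: $4.05.

$4.05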